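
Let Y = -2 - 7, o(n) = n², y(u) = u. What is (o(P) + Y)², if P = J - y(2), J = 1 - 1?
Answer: 25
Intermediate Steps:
J = 0
P = -2 (P = 0 - 1*2 = 0 - 2 = -2)
Y = -9
(o(P) + Y)² = ((-2)² - 9)² = (4 - 9)² = (-5)² = 25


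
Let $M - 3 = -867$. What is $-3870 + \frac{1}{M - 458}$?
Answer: $- \frac{5116141}{1322} \approx -3870.0$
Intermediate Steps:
$M = -864$ ($M = 3 - 867 = -864$)
$-3870 + \frac{1}{M - 458} = -3870 + \frac{1}{-864 - 458} = -3870 + \frac{1}{-1322} = -3870 - \frac{1}{1322} = - \frac{5116141}{1322}$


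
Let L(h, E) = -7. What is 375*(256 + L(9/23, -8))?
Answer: 93375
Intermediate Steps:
375*(256 + L(9/23, -8)) = 375*(256 - 7) = 375*249 = 93375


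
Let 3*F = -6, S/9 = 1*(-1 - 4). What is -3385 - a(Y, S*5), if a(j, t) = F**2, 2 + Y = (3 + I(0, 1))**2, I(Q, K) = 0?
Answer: -3389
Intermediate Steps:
S = -45 (S = 9*(1*(-1 - 4)) = 9*(1*(-5)) = 9*(-5) = -45)
F = -2 (F = (1/3)*(-6) = -2)
Y = 7 (Y = -2 + (3 + 0)**2 = -2 + 3**2 = -2 + 9 = 7)
a(j, t) = 4 (a(j, t) = (-2)**2 = 4)
-3385 - a(Y, S*5) = -3385 - 1*4 = -3385 - 4 = -3389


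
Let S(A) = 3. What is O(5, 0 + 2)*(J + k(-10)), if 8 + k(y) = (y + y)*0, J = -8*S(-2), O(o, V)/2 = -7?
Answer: 448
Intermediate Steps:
O(o, V) = -14 (O(o, V) = 2*(-7) = -14)
J = -24 (J = -8*3 = -24)
k(y) = -8 (k(y) = -8 + (y + y)*0 = -8 + (2*y)*0 = -8 + 0 = -8)
O(5, 0 + 2)*(J + k(-10)) = -14*(-24 - 8) = -14*(-32) = 448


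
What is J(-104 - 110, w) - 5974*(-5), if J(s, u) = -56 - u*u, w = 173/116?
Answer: 401147255/13456 ≈ 29812.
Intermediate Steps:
w = 173/116 (w = 173*(1/116) = 173/116 ≈ 1.4914)
J(s, u) = -56 - u²
J(-104 - 110, w) - 5974*(-5) = (-56 - (173/116)²) - 5974*(-5) = (-56 - 1*29929/13456) + 29870 = (-56 - 29929/13456) + 29870 = -783465/13456 + 29870 = 401147255/13456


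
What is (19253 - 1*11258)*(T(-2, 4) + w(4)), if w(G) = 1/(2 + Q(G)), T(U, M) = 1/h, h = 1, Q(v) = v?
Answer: 18655/2 ≈ 9327.5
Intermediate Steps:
T(U, M) = 1 (T(U, M) = 1/1 = 1)
w(G) = 1/(2 + G)
(19253 - 1*11258)*(T(-2, 4) + w(4)) = (19253 - 1*11258)*(1 + 1/(2 + 4)) = (19253 - 11258)*(1 + 1/6) = 7995*(1 + ⅙) = 7995*(7/6) = 18655/2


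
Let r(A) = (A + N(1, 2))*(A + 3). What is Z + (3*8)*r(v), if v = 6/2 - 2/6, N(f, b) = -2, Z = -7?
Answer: 251/3 ≈ 83.667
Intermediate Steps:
v = 8/3 (v = 6*(1/2) - 2*1/6 = 3 - 1/3 = 8/3 ≈ 2.6667)
r(A) = (-2 + A)*(3 + A) (r(A) = (A - 2)*(A + 3) = (-2 + A)*(3 + A))
Z + (3*8)*r(v) = -7 + (3*8)*(-6 + 8/3 + (8/3)**2) = -7 + 24*(-6 + 8/3 + 64/9) = -7 + 24*(34/9) = -7 + 272/3 = 251/3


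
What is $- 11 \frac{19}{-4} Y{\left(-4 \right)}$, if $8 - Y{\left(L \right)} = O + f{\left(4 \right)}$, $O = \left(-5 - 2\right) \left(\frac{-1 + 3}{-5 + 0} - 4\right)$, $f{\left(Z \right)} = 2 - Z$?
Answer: $- \frac{5434}{5} \approx -1086.8$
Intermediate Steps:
$O = \frac{154}{5}$ ($O = - 7 \left(\frac{2}{-5} - 4\right) = - 7 \left(2 \left(- \frac{1}{5}\right) - 4\right) = - 7 \left(- \frac{2}{5} - 4\right) = \left(-7\right) \left(- \frac{22}{5}\right) = \frac{154}{5} \approx 30.8$)
$Y{\left(L \right)} = - \frac{104}{5}$ ($Y{\left(L \right)} = 8 - \left(\frac{154}{5} + \left(2 - 4\right)\right) = 8 - \left(\frac{154}{5} - 2\right) = 8 - \frac{144}{5} = - \frac{104}{5}$)
$- 11 \frac{19}{-4} Y{\left(-4 \right)} = - 11 \frac{19}{-4} \left(- \frac{104}{5}\right) = - 11 \cdot 19 \left(- \frac{1}{4}\right) \left(- \frac{104}{5}\right) = \left(-11\right) \left(- \frac{19}{4}\right) \left(- \frac{104}{5}\right) = \frac{209}{4} \left(- \frac{104}{5}\right) = - \frac{5434}{5}$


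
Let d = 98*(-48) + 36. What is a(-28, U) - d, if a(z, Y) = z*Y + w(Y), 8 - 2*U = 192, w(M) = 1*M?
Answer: 7152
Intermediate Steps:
w(M) = M
U = -92 (U = 4 - ½*192 = 4 - 96 = -92)
a(z, Y) = Y + Y*z (a(z, Y) = z*Y + Y = Y*z + Y = Y + Y*z)
d = -4668 (d = -4704 + 36 = -4668)
a(-28, U) - d = -92*(1 - 28) - 1*(-4668) = -92*(-27) + 4668 = 2484 + 4668 = 7152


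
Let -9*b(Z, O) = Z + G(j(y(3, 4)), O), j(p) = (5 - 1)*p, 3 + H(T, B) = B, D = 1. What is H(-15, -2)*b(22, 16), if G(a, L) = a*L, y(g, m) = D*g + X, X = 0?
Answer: 1070/9 ≈ 118.89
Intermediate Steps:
y(g, m) = g (y(g, m) = 1*g + 0 = g + 0 = g)
H(T, B) = -3 + B
j(p) = 4*p
G(a, L) = L*a
b(Z, O) = -4*O/3 - Z/9 (b(Z, O) = -(Z + O*(4*3))/9 = -(Z + O*12)/9 = -(Z + 12*O)/9 = -4*O/3 - Z/9)
H(-15, -2)*b(22, 16) = (-3 - 2)*(-4/3*16 - ⅑*22) = -5*(-64/3 - 22/9) = -5*(-214/9) = 1070/9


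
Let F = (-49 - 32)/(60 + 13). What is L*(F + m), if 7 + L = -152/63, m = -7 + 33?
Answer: -1077481/4599 ≈ -234.29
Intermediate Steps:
m = 26
L = -593/63 (L = -7 - 152/63 = -593/63 ≈ -9.4127)
F = -81/73 ≈ -1.1096
L*(F + m) = -593*(-81/73 + 26)/63 = -593/63*1817/73 = -1077481/4599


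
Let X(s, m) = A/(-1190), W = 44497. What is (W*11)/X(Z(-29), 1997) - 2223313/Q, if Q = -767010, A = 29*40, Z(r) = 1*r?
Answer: -22337723026211/44486580 ≈ -5.0212e+5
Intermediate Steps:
Z(r) = r
A = 1160
X(s, m) = -116/119 (X(s, m) = 1160/(-1190) = 1160*(-1/1190) = -116/119)
(W*11)/X(Z(-29), 1997) - 2223313/Q = (44497*11)/(-116/119) - 2223313/(-767010) = 489467*(-119/116) - 2223313*(-1/767010) = -58246573/116 + 2223313/767010 = -22337723026211/44486580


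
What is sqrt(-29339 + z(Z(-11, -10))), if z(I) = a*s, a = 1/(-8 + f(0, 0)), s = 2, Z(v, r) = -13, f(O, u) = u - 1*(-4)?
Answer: I*sqrt(117358)/2 ≈ 171.29*I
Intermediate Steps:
f(O, u) = 4 + u (f(O, u) = u + 4 = 4 + u)
a = -1/4 (a = 1/(-8 + (4 + 0)) = 1/(-8 + 4) = 1/(-4) = -1/4 ≈ -0.25000)
z(I) = -1/2 (z(I) = -1/4*2 = -1/2)
sqrt(-29339 + z(Z(-11, -10))) = sqrt(-29339 - 1/2) = sqrt(-58679/2) = I*sqrt(117358)/2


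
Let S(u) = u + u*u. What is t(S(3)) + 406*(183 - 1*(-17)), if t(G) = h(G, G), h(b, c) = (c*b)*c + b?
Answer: 82940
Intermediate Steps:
h(b, c) = b + b*c**2 (h(b, c) = (b*c)*c + b = b*c**2 + b = b + b*c**2)
S(u) = u + u**2
t(G) = G*(1 + G**2)
t(S(3)) + 406*(183 - 1*(-17)) = (3*(1 + 3) + (3*(1 + 3))**3) + 406*(183 - 1*(-17)) = (3*4 + (3*4)**3) + 406*(183 + 17) = (12 + 12**3) + 406*200 = (12 + 1728) + 81200 = 1740 + 81200 = 82940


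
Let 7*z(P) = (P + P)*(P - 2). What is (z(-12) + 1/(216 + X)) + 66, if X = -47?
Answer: 19267/169 ≈ 114.01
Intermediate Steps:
z(P) = 2*P*(-2 + P)/7 (z(P) = ((P + P)*(P - 2))/7 = ((2*P)*(-2 + P))/7 = (2*P*(-2 + P))/7 = 2*P*(-2 + P)/7)
(z(-12) + 1/(216 + X)) + 66 = ((2/7)*(-12)*(-2 - 12) + 1/(216 - 47)) + 66 = ((2/7)*(-12)*(-14) + 1/169) + 66 = (48 + 1/169) + 66 = 8113/169 + 66 = 19267/169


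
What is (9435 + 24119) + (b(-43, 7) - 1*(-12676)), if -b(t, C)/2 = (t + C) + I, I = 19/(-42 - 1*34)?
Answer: 92605/2 ≈ 46303.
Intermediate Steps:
I = -¼ (I = 19/(-42 - 34) = 19/(-76) = 19*(-1/76) = -¼ ≈ -0.25000)
b(t, C) = ½ - 2*C - 2*t (b(t, C) = -2*((t + C) - ¼) = -2*((C + t) - ¼) = -2*(-¼ + C + t) = ½ - 2*C - 2*t)
(9435 + 24119) + (b(-43, 7) - 1*(-12676)) = (9435 + 24119) + ((½ - 2*7 - 2*(-43)) - 1*(-12676)) = 33554 + ((½ - 14 + 86) + 12676) = 33554 + (145/2 + 12676) = 33554 + 25497/2 = 92605/2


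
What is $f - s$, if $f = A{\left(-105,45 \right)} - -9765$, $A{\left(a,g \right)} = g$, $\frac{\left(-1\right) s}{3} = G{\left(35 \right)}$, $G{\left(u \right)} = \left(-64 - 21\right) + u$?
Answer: $9660$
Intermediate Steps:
$G{\left(u \right)} = -85 + u$
$s = 150$ ($s = - 3 \left(-85 + 35\right) = \left(-3\right) \left(-50\right) = 150$)
$f = 9810$ ($f = 45 - -9765 = 45 + 9765 = 9810$)
$f - s = 9810 - 150 = 9660$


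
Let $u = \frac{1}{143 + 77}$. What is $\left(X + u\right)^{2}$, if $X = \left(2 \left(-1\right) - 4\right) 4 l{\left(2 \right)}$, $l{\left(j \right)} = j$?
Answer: $\frac{111492481}{48400} \approx 2303.6$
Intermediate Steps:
$X = -48$ ($X = \left(2 \left(-1\right) - 4\right) 4 \cdot 2 = \left(-2 - 4\right) 4 \cdot 2 = \left(-6\right) 4 \cdot 2 = \left(-24\right) 2 = -48$)
$u = \frac{1}{220} \approx 0.0045455$
$\left(X + u\right)^{2} = \left(-48 + \frac{1}{220}\right)^{2} = \left(- \frac{10559}{220}\right)^{2} = \frac{111492481}{48400}$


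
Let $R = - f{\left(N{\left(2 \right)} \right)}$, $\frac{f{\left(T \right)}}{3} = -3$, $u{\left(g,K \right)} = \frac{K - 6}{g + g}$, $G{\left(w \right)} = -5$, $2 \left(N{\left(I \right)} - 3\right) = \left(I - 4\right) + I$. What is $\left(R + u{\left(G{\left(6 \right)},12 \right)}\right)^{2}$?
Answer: $\frac{1764}{25} \approx 70.56$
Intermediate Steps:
$N{\left(I \right)} = 1 + I$ ($N{\left(I \right)} = 3 + \frac{\left(I - 4\right) + I}{2} = 3 + \frac{\left(-4 + I\right) + I}{2} = 3 + \frac{-4 + 2 I}{2} = 3 + \left(-2 + I\right) = 1 + I$)
$u{\left(g,K \right)} = \frac{-6 + K}{2 g}$
$f{\left(T \right)} = -9$ ($f{\left(T \right)} = 3 \left(-3\right) = -9$)
$R = 9$ ($R = \left(-1\right) \left(-9\right) = 9$)
$\left(R + u{\left(G{\left(6 \right)},12 \right)}\right)^{2} = \left(9 + \frac{-6 + 12}{2 \left(-5\right)}\right)^{2} = \left(9 + \frac{1}{2} \left(- \frac{1}{5}\right) 6\right)^{2} = \left(9 - \frac{3}{5}\right)^{2} = \left(\frac{42}{5}\right)^{2} = \frac{1764}{25}$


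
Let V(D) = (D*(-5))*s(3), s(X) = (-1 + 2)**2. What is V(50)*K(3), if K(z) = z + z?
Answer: -1500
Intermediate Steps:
s(X) = 1 (s(X) = 1**2 = 1)
V(D) = -5*D (V(D) = (D*(-5))*1 = -5*D*1 = -5*D)
K(z) = 2*z
V(50)*K(3) = (-5*50)*(2*3) = -250*6 = -1500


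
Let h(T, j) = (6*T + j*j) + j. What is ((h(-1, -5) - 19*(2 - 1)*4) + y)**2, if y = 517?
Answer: 207025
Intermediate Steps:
h(T, j) = j + j**2 + 6*T (h(T, j) = (6*T + j**2) + j = (j**2 + 6*T) + j = j + j**2 + 6*T)
((h(-1, -5) - 19*(2 - 1)*4) + y)**2 = (((-5 + (-5)**2 + 6*(-1)) - 19*(2 - 1)*4) + 517)**2 = (((-5 + 25 - 6) - 19*4) + 517)**2 = ((14 - 19*4) + 517)**2 = ((14 - 76) + 517)**2 = (-62 + 517)**2 = 455**2 = 207025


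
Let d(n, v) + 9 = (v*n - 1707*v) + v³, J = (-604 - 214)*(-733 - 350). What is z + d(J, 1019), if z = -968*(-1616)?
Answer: 1960640691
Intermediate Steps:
J = 885894 (J = -818*(-1083) = 885894)
d(n, v) = -9 + v³ - 1707*v + n*v (d(n, v) = -9 + ((v*n - 1707*v) + v³) = -9 + ((n*v - 1707*v) + v³) = -9 + ((-1707*v + n*v) + v³) = -9 + (v³ - 1707*v + n*v) = -9 + v³ - 1707*v + n*v)
z = 1564288
z + d(J, 1019) = 1564288 + (-9 + 1019³ - 1707*1019 + 885894*1019) = 1564288 + (-9 + 1058089859 - 1739433 + 902725986) = 1564288 + 1959076403 = 1960640691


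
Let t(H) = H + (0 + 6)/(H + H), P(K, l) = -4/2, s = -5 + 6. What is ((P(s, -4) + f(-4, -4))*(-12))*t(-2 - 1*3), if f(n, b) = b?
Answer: -2016/5 ≈ -403.20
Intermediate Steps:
s = 1
P(K, l) = -2 (P(K, l) = -4*1/2 = -2)
t(H) = H + 3/H (t(H) = H + 6/((2*H)) = H + 6*(1/(2*H)) = H + 3/H)
((P(s, -4) + f(-4, -4))*(-12))*t(-2 - 1*3) = ((-2 - 4)*(-12))*((-2 - 1*3) + 3/(-2 - 1*3)) = (-6*(-12))*((-2 - 3) + 3/(-2 - 3)) = 72*(-5 + 3/(-5)) = 72*(-5 + 3*(-1/5)) = 72*(-5 - 3/5) = 72*(-28/5) = -2016/5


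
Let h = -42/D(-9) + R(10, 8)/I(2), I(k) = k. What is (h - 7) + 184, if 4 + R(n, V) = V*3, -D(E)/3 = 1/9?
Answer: 313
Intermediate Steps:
D(E) = -⅓ (D(E) = -3/9 = -3*⅑ = -⅓)
R(n, V) = -4 + 3*V (R(n, V) = -4 + V*3 = -4 + 3*V)
h = 136 (h = -42/(-⅓) + (-4 + 3*8)/2 = -42*(-3) + (-4 + 24)*(½) = 126 + 20*(½) = 126 + 10 = 136)
(h - 7) + 184 = (136 - 7) + 184 = 129 + 184 = 313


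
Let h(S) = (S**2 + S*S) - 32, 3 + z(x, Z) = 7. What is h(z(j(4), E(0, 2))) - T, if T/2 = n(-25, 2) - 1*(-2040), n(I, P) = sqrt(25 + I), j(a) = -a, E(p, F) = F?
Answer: -4080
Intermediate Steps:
z(x, Z) = 4 (z(x, Z) = -3 + 7 = 4)
T = 4080 (T = 2*(sqrt(25 - 25) - 1*(-2040)) = 2*(sqrt(0) + 2040) = 2*(0 + 2040) = 2*2040 = 4080)
h(S) = -32 + 2*S**2 (h(S) = (S**2 + S**2) - 32 = 2*S**2 - 32 = -32 + 2*S**2)
h(z(j(4), E(0, 2))) - T = (-32 + 2*4**2) - 1*4080 = (-32 + 2*16) - 4080 = (-32 + 32) - 4080 = 0 - 4080 = -4080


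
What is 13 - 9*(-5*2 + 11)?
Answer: 4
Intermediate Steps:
13 - 9*(-5*2 + 11) = 13 - 9*(-10 + 11) = 13 - 9*1 = 13 - 9 = 4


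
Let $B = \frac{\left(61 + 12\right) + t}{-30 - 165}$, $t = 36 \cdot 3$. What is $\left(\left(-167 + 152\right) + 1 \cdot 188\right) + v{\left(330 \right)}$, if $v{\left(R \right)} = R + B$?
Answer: $\frac{97904}{195} \approx 502.07$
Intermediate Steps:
$t = 108$
$B = - \frac{181}{195}$ ($B = \frac{\left(61 + 12\right) + 108}{-30 - 165} = \frac{73 + 108}{-195} = 181 \left(- \frac{1}{195}\right) = - \frac{181}{195} \approx -0.92821$)
$v{\left(R \right)} = - \frac{181}{195} + R$ ($v{\left(R \right)} = R - \frac{181}{195} = - \frac{181}{195} + R$)
$\left(\left(-167 + 152\right) + 1 \cdot 188\right) + v{\left(330 \right)} = \left(\left(-167 + 152\right) + 1 \cdot 188\right) + \left(- \frac{181}{195} + 330\right) = \left(-15 + 188\right) + \frac{64169}{195} = 173 + \frac{64169}{195} = \frac{97904}{195}$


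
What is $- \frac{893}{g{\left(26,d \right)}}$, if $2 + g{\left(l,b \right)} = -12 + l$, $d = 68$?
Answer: $- \frac{893}{12} \approx -74.417$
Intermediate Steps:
$g{\left(l,b \right)} = -14 + l$ ($g{\left(l,b \right)} = -2 + \left(-12 + l\right) = -14 + l$)
$- \frac{893}{g{\left(26,d \right)}} = - \frac{893}{-14 + 26} = - \frac{893}{12}$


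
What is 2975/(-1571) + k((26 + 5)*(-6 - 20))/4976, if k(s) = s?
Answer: -8034913/3908648 ≈ -2.0557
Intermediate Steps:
2975/(-1571) + k((26 + 5)*(-6 - 20))/4976 = 2975/(-1571) + ((26 + 5)*(-6 - 20))/4976 = 2975*(-1/1571) + (31*(-26))*(1/4976) = -2975/1571 - 806*1/4976 = -2975/1571 - 403/2488 = -8034913/3908648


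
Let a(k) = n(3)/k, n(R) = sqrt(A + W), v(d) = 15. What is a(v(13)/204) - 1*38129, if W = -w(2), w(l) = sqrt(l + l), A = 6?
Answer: -190509/5 ≈ -38102.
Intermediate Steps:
w(l) = sqrt(2)*sqrt(l) (w(l) = sqrt(2*l) = sqrt(2)*sqrt(l))
W = -2 (W = -sqrt(2)*sqrt(2) = -1*2 = -2)
n(R) = 2 (n(R) = sqrt(6 - 2) = sqrt(4) = 2)
a(k) = 2/k
a(v(13)/204) - 1*38129 = 2/((15/204)) - 1*38129 = 2/((15*(1/204))) - 38129 = 2/(5/68) - 38129 = 2*(68/5) - 38129 = 136/5 - 38129 = -190509/5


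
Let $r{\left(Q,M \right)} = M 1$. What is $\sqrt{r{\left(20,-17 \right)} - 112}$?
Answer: $i \sqrt{129} \approx 11.358 i$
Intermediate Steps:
$r{\left(Q,M \right)} = M$
$\sqrt{r{\left(20,-17 \right)} - 112} = \sqrt{-17 - 112} = \sqrt{-129} = i \sqrt{129}$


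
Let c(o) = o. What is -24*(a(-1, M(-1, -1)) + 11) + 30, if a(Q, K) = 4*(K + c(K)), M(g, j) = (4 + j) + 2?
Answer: -1194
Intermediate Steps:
M(g, j) = 6 + j
a(Q, K) = 8*K (a(Q, K) = 4*(K + K) = 4*(2*K) = 8*K)
-24*(a(-1, M(-1, -1)) + 11) + 30 = -24*(8*(6 - 1) + 11) + 30 = -24*(8*5 + 11) + 30 = -24*(40 + 11) + 30 = -24*51 + 30 = -1224 + 30 = -1194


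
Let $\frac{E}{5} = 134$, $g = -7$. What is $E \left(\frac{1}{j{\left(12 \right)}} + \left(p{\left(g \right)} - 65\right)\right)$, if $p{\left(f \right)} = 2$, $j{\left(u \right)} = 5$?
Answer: $-42076$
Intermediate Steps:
$E = 670$ ($E = 5 \cdot 134 = 670$)
$E \left(\frac{1}{j{\left(12 \right)}} + \left(p{\left(g \right)} - 65\right)\right) = 670 \left(\frac{1}{5} + \left(2 - 65\right)\right) = 670 \left(\frac{1}{5} - 63\right) = 670 \left(- \frac{314}{5}\right) = -42076$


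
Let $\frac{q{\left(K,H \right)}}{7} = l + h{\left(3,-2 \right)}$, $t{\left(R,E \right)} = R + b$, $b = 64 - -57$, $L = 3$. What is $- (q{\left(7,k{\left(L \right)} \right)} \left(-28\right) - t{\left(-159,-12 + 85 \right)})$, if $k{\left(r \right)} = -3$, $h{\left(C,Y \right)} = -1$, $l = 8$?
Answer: $1334$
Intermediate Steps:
$b = 121$ ($b = 64 + 57 = 121$)
$t{\left(R,E \right)} = 121 + R$ ($t{\left(R,E \right)} = R + 121 = 121 + R$)
$q{\left(K,H \right)} = 49$ ($q{\left(K,H \right)} = 7 \left(8 - 1\right) = 7 \cdot 7 = 49$)
$- (q{\left(7,k{\left(L \right)} \right)} \left(-28\right) - t{\left(-159,-12 + 85 \right)}) = - (49 \left(-28\right) - \left(121 - 159\right)) = - (-1372 - -38) = - (-1372 + 38) = \left(-1\right) \left(-1334\right) = 1334$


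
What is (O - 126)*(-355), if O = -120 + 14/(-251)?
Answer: 21924800/251 ≈ 87350.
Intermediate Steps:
O = -30134/251 (O = -120 + 14*(-1/251) = -120 - 14/251 = -30134/251 ≈ -120.06)
(O - 126)*(-355) = (-30134/251 - 126)*(-355) = -61760/251*(-355) = 21924800/251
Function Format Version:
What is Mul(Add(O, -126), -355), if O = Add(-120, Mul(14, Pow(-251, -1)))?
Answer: Rational(21924800, 251) ≈ 87350.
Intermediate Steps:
O = Rational(-30134, 251) (O = Add(-120, Mul(14, Rational(-1, 251))) = Add(-120, Rational(-14, 251)) = Rational(-30134, 251) ≈ -120.06)
Mul(Add(O, -126), -355) = Mul(Add(Rational(-30134, 251), -126), -355) = Mul(Rational(-61760, 251), -355) = Rational(21924800, 251)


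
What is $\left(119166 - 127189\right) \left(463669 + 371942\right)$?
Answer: $-6704107053$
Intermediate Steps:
$\left(119166 - 127189\right) \left(463669 + 371942\right) = \left(-8023\right) 835611 = -6704107053$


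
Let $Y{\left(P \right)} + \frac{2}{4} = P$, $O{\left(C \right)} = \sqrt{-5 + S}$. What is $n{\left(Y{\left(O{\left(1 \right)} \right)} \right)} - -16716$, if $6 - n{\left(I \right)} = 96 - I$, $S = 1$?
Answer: $\frac{33251}{2} + 2 i \approx 16626.0 + 2.0 i$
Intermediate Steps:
$O{\left(C \right)} = 2 i$ ($O{\left(C \right)} = \sqrt{-5 + 1} = \sqrt{-4} = 2 i$)
$Y{\left(P \right)} = - \frac{1}{2} + P$
$n{\left(I \right)} = -90 + I$ ($n{\left(I \right)} = 6 - \left(96 - I\right) = 6 + \left(-96 + I\right) = -90 + I$)
$n{\left(Y{\left(O{\left(1 \right)} \right)} \right)} - -16716 = \left(-90 - \left(\frac{1}{2} - 2 i\right)\right) - -16716 = \left(- \frac{181}{2} + 2 i\right) + 16716 = \frac{33251}{2} + 2 i$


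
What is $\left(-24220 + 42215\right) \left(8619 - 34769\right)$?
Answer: $-470569250$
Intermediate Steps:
$\left(-24220 + 42215\right) \left(8619 - 34769\right) = 17995 \left(-26150\right) = -470569250$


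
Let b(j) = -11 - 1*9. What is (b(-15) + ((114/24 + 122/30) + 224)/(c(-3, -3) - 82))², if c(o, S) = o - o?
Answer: 12626792161/24206400 ≈ 521.63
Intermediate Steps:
c(o, S) = 0
b(j) = -20 (b(j) = -11 - 9 = -20)
(b(-15) + ((114/24 + 122/30) + 224)/(c(-3, -3) - 82))² = (-20 + ((114/24 + 122/30) + 224)/(0 - 82))² = (-20 + ((114*(1/24) + 122*(1/30)) + 224)/(-82))² = (-20 + ((19/4 + 61/15) + 224)*(-1/82))² = (-20 + (529/60 + 224)*(-1/82))² = (-20 + (13969/60)*(-1/82))² = (-20 - 13969/4920)² = (-112369/4920)² = 12626792161/24206400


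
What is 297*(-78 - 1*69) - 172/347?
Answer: -15149845/347 ≈ -43660.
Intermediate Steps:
297*(-78 - 1*69) - 172/347 = 297*(-78 - 69) - 172*1/347 = 297*(-147) - 172/347 = -43659 - 172/347 = -15149845/347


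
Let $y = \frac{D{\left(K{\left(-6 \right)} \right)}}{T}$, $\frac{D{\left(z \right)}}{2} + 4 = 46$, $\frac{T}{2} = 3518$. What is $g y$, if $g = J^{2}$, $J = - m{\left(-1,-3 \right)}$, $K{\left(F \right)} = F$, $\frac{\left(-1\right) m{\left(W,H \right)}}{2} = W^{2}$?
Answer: $\frac{84}{1759} \approx 0.047754$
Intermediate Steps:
$T = 7036$ ($T = 2 \cdot 3518 = 7036$)
$m{\left(W,H \right)} = - 2 W^{2}$
$D{\left(z \right)} = 84$ ($D{\left(z \right)} = -8 + 2 \cdot 46 = -8 + 92 = 84$)
$y = \frac{21}{1759}$ ($y = \frac{84}{7036} = 84 \cdot \frac{1}{7036} = \frac{21}{1759} \approx 0.011939$)
$J = 2$ ($J = - \left(-2\right) \left(-1\right)^{2} = - \left(-2\right) 1 = \left(-1\right) \left(-2\right) = 2$)
$g = 4$ ($g = 2^{2} = 4$)
$g y = 4 \cdot \frac{21}{1759} = \frac{84}{1759}$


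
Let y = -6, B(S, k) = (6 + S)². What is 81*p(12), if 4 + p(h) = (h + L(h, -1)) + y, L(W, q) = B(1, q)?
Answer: 4131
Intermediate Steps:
L(W, q) = 49 (L(W, q) = (6 + 1)² = 7² = 49)
p(h) = 39 + h (p(h) = -4 + ((h + 49) - 6) = -4 + ((49 + h) - 6) = -4 + (43 + h) = 39 + h)
81*p(12) = 81*(39 + 12) = 81*51 = 4131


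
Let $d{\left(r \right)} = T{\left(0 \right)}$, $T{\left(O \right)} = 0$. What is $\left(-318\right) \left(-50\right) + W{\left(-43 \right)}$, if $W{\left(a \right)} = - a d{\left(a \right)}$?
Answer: $15900$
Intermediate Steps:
$d{\left(r \right)} = 0$
$W{\left(a \right)} = 0$ ($W{\left(a \right)} = - a 0 = \left(-1\right) 0 = 0$)
$\left(-318\right) \left(-50\right) + W{\left(-43 \right)} = \left(-318\right) \left(-50\right) + 0 = 15900 + 0 = 15900$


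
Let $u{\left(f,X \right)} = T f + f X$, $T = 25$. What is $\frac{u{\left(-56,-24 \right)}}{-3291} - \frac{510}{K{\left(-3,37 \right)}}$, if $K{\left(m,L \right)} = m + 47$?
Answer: $- \frac{837973}{72402} \approx -11.574$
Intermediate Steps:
$u{\left(f,X \right)} = 25 f + X f$ ($u{\left(f,X \right)} = 25 f + f X = 25 f + X f$)
$K{\left(m,L \right)} = 47 + m$
$\frac{u{\left(-56,-24 \right)}}{-3291} - \frac{510}{K{\left(-3,37 \right)}} = \frac{\left(-56\right) \left(25 - 24\right)}{-3291} - \frac{510}{47 - 3} = \left(-56\right) 1 \left(- \frac{1}{3291}\right) - \frac{510}{44} = \left(-56\right) \left(- \frac{1}{3291}\right) - \frac{255}{22} = \frac{56}{3291} - \frac{255}{22} = - \frac{837973}{72402}$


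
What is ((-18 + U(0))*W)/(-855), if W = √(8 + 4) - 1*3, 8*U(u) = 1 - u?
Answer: -143/2280 + 143*√3/3420 ≈ 0.0097027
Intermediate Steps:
U(u) = ⅛ - u/8 (U(u) = (1 - u)/8 = ⅛ - u/8)
W = -3 + 2*√3 (W = √12 - 3 = 2*√3 - 3 = -3 + 2*√3 ≈ 0.46410)
((-18 + U(0))*W)/(-855) = ((-18 + (⅛ - ⅛*0))*(-3 + 2*√3))/(-855) = ((-18 + (⅛ + 0))*(-3 + 2*√3))*(-1/855) = ((-18 + ⅛)*(-3 + 2*√3))*(-1/855) = -143*(-3 + 2*√3)/8*(-1/855) = (429/8 - 143*√3/4)*(-1/855) = -143/2280 + 143*√3/3420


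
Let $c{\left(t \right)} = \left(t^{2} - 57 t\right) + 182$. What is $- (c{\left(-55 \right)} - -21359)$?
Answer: $-27701$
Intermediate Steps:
$c{\left(t \right)} = 182 + t^{2} - 57 t$
$- (c{\left(-55 \right)} - -21359) = - (\left(182 + \left(-55\right)^{2} - -3135\right) - -21359) = - (\left(182 + 3025 + 3135\right) + 21359) = - (6342 + 21359) = \left(-1\right) 27701 = -27701$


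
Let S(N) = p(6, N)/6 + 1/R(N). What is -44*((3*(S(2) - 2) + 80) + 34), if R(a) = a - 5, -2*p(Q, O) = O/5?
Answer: -23518/5 ≈ -4703.6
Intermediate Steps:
p(Q, O) = -O/10 (p(Q, O) = -O/(2*5) = -O/10)
R(a) = -5 + a
S(N) = 1/(-5 + N) - N/60 (S(N) = -N/10/6 + 1/(-5 + N) = -N/10*(⅙) + 1/(-5 + N) = -N/60 + 1/(-5 + N) = 1/(-5 + N) - N/60)
-44*((3*(S(2) - 2) + 80) + 34) = -44*((3*((60 - 1*2*(-5 + 2))/(60*(-5 + 2)) - 2) + 80) + 34) = -44*((3*((1/60)*(60 - 1*2*(-3))/(-3) - 2) + 80) + 34) = -44*((3*((1/60)*(-⅓)*(60 + 6) - 2) + 80) + 34) = -44*((3*((1/60)*(-⅓)*66 - 2) + 80) + 34) = -44*((3*(-11/30 - 2) + 80) + 34) = -44*((3*(-71/30) + 80) + 34) = -44*((-71/10 + 80) + 34) = -44*(729/10 + 34) = -44*1069/10 = -23518/5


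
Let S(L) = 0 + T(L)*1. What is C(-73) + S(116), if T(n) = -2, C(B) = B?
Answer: -75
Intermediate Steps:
S(L) = -2 (S(L) = 0 - 2*1 = 0 - 2 = -2)
C(-73) + S(116) = -73 - 2 = -75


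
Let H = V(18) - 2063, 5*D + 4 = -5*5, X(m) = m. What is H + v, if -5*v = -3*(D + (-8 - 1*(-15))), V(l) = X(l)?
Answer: -51107/25 ≈ -2044.3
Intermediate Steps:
V(l) = l
D = -29/5 (D = -⅘ + (-5*5)/5 = -⅘ + (⅕)*(-25) = -⅘ - 5 = -29/5 ≈ -5.8000)
H = -2045 (H = 18 - 2063 = -2045)
v = 18/25 (v = -(-3)*(-29/5 + (-8 - 1*(-15)))/5 = -(-3)*(-29/5 + (-8 + 15))/5 = -(-3)*(-29/5 + 7)/5 = -(-3)*6/(5*5) = -⅕*(-18/5) = 18/25 ≈ 0.72000)
H + v = -2045 + 18/25 = -51107/25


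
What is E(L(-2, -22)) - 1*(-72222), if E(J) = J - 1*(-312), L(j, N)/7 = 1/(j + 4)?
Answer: 145075/2 ≈ 72538.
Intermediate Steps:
L(j, N) = 7/(4 + j) (L(j, N) = 7/(j + 4) = 7/(4 + j))
E(J) = 312 + J (E(J) = J + 312 = 312 + J)
E(L(-2, -22)) - 1*(-72222) = (312 + 7/(4 - 2)) - 1*(-72222) = (312 + 7/2) + 72222 = 631/2 + 72222 = 145075/2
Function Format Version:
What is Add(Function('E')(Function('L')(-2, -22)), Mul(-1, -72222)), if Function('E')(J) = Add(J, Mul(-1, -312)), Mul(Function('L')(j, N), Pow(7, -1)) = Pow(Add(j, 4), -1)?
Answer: Rational(145075, 2) ≈ 72538.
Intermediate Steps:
Function('L')(j, N) = Mul(7, Pow(Add(4, j), -1)) (Function('L')(j, N) = Mul(7, Pow(Add(j, 4), -1)) = Mul(7, Pow(Add(4, j), -1)))
Function('E')(J) = Add(312, J) (Function('E')(J) = Add(J, 312) = Add(312, J))
Add(Function('E')(Function('L')(-2, -22)), Mul(-1, -72222)) = Add(Add(312, Mul(7, Pow(Add(4, -2), -1))), Mul(-1, -72222)) = Add(Add(312, Mul(7, Pow(2, -1))), 72222) = Add(Add(312, Mul(7, Rational(1, 2))), 72222) = Add(Add(312, Rational(7, 2)), 72222) = Add(Rational(631, 2), 72222) = Rational(145075, 2)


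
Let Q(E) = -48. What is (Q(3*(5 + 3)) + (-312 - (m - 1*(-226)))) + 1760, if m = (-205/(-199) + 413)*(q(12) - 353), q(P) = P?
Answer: 28329298/199 ≈ 1.4236e+5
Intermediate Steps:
m = -28095672/199 (m = (-205/(-199) + 413)*(12 - 353) = (-205*(-1/199) + 413)*(-341) = (205/199 + 413)*(-341) = (82392/199)*(-341) = -28095672/199 ≈ -1.4118e+5)
(Q(3*(5 + 3)) + (-312 - (m - 1*(-226)))) + 1760 = (-48 + (-312 - (-28095672/199 - 1*(-226)))) + 1760 = (-48 + (-312 - (-28095672/199 + 226))) + 1760 = (-48 + (-312 - 1*(-28050698/199))) + 1760 = (-48 + (-312 + 28050698/199)) + 1760 = (-48 + 27988610/199) + 1760 = 27979058/199 + 1760 = 28329298/199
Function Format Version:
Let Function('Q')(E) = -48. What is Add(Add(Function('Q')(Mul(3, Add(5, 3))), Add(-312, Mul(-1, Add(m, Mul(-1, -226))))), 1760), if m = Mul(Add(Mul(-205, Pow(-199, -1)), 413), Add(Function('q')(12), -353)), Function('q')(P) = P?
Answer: Rational(28329298, 199) ≈ 1.4236e+5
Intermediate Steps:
m = Rational(-28095672, 199) (m = Mul(Add(Mul(-205, Pow(-199, -1)), 413), Add(12, -353)) = Mul(Add(Mul(-205, Rational(-1, 199)), 413), -341) = Mul(Add(Rational(205, 199), 413), -341) = Mul(Rational(82392, 199), -341) = Rational(-28095672, 199) ≈ -1.4118e+5)
Add(Add(Function('Q')(Mul(3, Add(5, 3))), Add(-312, Mul(-1, Add(m, Mul(-1, -226))))), 1760) = Add(Add(-48, Add(-312, Mul(-1, Add(Rational(-28095672, 199), Mul(-1, -226))))), 1760) = Add(Add(-48, Add(-312, Mul(-1, Add(Rational(-28095672, 199), 226)))), 1760) = Add(Add(-48, Add(-312, Mul(-1, Rational(-28050698, 199)))), 1760) = Add(Add(-48, Add(-312, Rational(28050698, 199))), 1760) = Add(Add(-48, Rational(27988610, 199)), 1760) = Add(Rational(27979058, 199), 1760) = Rational(28329298, 199)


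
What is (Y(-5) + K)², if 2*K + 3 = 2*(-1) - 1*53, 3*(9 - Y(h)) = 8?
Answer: 4624/9 ≈ 513.78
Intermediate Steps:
Y(h) = 19/3 (Y(h) = 9 - ⅓*8 = 9 - 8/3 = 19/3)
K = -29 (K = -3/2 + (2*(-1) - 1*53)/2 = -3/2 + (-2 - 53)/2 = -3/2 + (½)*(-55) = -3/2 - 55/2 = -29)
(Y(-5) + K)² = (19/3 - 29)² = (-68/3)² = 4624/9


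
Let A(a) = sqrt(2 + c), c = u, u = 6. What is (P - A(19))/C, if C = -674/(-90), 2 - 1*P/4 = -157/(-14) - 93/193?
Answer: -2123550/455287 - 90*sqrt(2)/337 ≈ -5.0419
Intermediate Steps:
c = 6
A(a) = 2*sqrt(2) (A(a) = sqrt(2 + 6) = sqrt(8) = 2*sqrt(2))
P = -47190/1351 (P = 8 - 4*(-157/(-14) - 93/193) = 8 - 4*(-157*(-1/14) - 93*1/193) = 8 - 4*(157/14 - 93/193) = 8 - 4*28999/2702 = 8 - 57998/1351 = -47190/1351 ≈ -34.930)
C = 337/45 (C = -674*(-1/90) = 337/45 ≈ 7.4889)
(P - A(19))/C = (-47190/1351 - 2*sqrt(2))/(337/45) = (-47190/1351 - 2*sqrt(2))*(45/337) = -2123550/455287 - 90*sqrt(2)/337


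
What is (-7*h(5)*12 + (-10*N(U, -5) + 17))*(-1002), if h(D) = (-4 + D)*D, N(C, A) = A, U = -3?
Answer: 353706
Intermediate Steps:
h(D) = D*(-4 + D)
(-7*h(5)*12 + (-10*N(U, -5) + 17))*(-1002) = (-35*(-4 + 5)*12 + (-10*(-5) + 17))*(-1002) = (-35*12 + (50 + 17))*(-1002) = (-7*5*12 + 67)*(-1002) = (-35*12 + 67)*(-1002) = (-420 + 67)*(-1002) = -353*(-1002) = 353706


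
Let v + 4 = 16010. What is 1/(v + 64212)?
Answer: 1/80218 ≈ 1.2466e-5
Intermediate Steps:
v = 16006 (v = -4 + 16010 = 16006)
1/(v + 64212) = 1/(16006 + 64212) = 1/80218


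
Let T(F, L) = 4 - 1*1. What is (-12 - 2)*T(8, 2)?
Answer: -42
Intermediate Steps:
T(F, L) = 3 (T(F, L) = 4 - 1 = 3)
(-12 - 2)*T(8, 2) = (-12 - 2)*3 = -14*3 = -42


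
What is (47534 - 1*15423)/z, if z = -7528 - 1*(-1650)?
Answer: -32111/5878 ≈ -5.4629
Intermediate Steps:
z = -5878 (z = -7528 + 1650 = -5878)
(47534 - 1*15423)/z = (47534 - 1*15423)/(-5878) = (47534 - 15423)*(-1/5878) = 32111*(-1/5878) = -32111/5878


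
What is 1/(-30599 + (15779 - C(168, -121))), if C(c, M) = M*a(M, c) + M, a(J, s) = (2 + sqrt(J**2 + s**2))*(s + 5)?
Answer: -27167/18782297265096 + 20933*sqrt(42865)/18782297265096 ≈ 2.2930e-7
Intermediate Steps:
a(J, s) = (2 + sqrt(J**2 + s**2))*(5 + s)
C(c, M) = M + M*(10 + 2*c + 5*sqrt(M**2 + c**2) + c*sqrt(M**2 + c**2)) (C(c, M) = M*(10 + 2*c + 5*sqrt(M**2 + c**2) + c*sqrt(M**2 + c**2)) + M = M + M*(10 + 2*c + 5*sqrt(M**2 + c**2) + c*sqrt(M**2 + c**2)))
1/(-30599 + (15779 - C(168, -121))) = 1/(-30599 + (15779 - (-121)*(11 + 2*168 + 5*sqrt((-121)**2 + 168**2) + 168*sqrt((-121)**2 + 168**2)))) = 1/(-30599 + (15779 - (-121)*(11 + 336 + 5*sqrt(14641 + 28224) + 168*sqrt(14641 + 28224)))) = 1/(-30599 + (15779 - (-121)*(11 + 336 + 5*sqrt(42865) + 168*sqrt(42865)))) = 1/(-30599 + (15779 - (-121)*(347 + 173*sqrt(42865)))) = 1/(-30599 + (15779 - (-41987 - 20933*sqrt(42865)))) = 1/(-30599 + (15779 + (41987 + 20933*sqrt(42865)))) = 1/(-30599 + (57766 + 20933*sqrt(42865))) = 1/(27167 + 20933*sqrt(42865))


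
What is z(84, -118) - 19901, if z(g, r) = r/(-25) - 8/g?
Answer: -10445597/525 ≈ -19896.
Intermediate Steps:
z(g, r) = -8/g - r/25 (z(g, r) = r*(-1/25) - 8/g = -r/25 - 8/g = -8/g - r/25)
z(84, -118) - 19901 = (-8/84 - 1/25*(-118)) - 19901 = (-8*1/84 + 118/25) - 19901 = (-2/21 + 118/25) - 19901 = 2428/525 - 19901 = -10445597/525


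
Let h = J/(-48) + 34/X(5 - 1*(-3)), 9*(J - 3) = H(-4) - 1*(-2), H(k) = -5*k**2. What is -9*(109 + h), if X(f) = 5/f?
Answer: -117733/80 ≈ -1471.7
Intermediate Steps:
J = -17/3 (J = 3 + (-5*(-4)**2 - 1*(-2))/9 = 3 + (-5*16 + 2)/9 = 3 + (-80 + 2)/9 = 3 + (1/9)*(-78) = 3 - 26/3 = -17/3 ≈ -5.6667)
h = 39253/720 (h = -17/3/(-48) + 34/((5/(5 - 1*(-3)))) = -17/3*(-1/48) + 34/((5/(5 + 3))) = 17/144 + 34/((5/8)) = 17/144 + 34/((5*(1/8))) = 17/144 + 34/(5/8) = 17/144 + 34*(8/5) = 17/144 + 272/5 = 39253/720 ≈ 54.518)
-9*(109 + h) = -9*(109 + 39253/720) = -9*117733/720 = -117733/80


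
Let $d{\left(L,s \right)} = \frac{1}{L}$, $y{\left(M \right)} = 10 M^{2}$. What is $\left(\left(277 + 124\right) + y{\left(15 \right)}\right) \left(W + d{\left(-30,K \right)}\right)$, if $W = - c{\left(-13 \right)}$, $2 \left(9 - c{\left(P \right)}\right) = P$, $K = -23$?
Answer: $- \frac{617683}{15} \approx -41179.0$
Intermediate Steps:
$c{\left(P \right)} = 9 - \frac{P}{2}$
$W = - \frac{31}{2}$ ($W = - (9 - - \frac{13}{2}) = - (9 + \frac{13}{2}) = \left(-1\right) \frac{31}{2} = - \frac{31}{2} \approx -15.5$)
$\left(\left(277 + 124\right) + y{\left(15 \right)}\right) \left(W + d{\left(-30,K \right)}\right) = \left(\left(277 + 124\right) + 10 \cdot 15^{2}\right) \left(- \frac{31}{2} + \frac{1}{-30}\right) = \left(401 + 10 \cdot 225\right) \left(- \frac{31}{2} - \frac{1}{30}\right) = \left(401 + 2250\right) \left(- \frac{233}{15}\right) = 2651 \left(- \frac{233}{15}\right) = - \frac{617683}{15}$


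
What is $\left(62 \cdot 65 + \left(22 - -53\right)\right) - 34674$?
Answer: $-30569$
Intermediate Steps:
$\left(62 \cdot 65 + \left(22 - -53\right)\right) - 34674 = \left(4030 + \left(22 + 53\right)\right) - 34674 = \left(4030 + 75\right) - 34674 = 4105 - 34674 = -30569$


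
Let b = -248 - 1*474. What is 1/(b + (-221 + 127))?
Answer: -1/816 ≈ -0.0012255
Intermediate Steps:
b = -722 (b = -248 - 474 = -722)
1/(b + (-221 + 127)) = 1/(-722 + (-221 + 127)) = 1/(-722 - 94) = 1/(-816) = -1/816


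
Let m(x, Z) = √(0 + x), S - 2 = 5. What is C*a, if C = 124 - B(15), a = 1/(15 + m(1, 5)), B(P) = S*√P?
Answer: 31/4 - 7*√15/16 ≈ 6.0556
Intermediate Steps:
S = 7 (S = 2 + 5 = 7)
B(P) = 7*√P
m(x, Z) = √x
a = 1/16 (a = 1/(15 + √1) = 1/(15 + 1) = 1/16 ≈ 0.062500)
C = 124 - 7*√15 ≈ 96.889
C*a = (124 - 7*√15)*(1/16) = 31/4 - 7*√15/16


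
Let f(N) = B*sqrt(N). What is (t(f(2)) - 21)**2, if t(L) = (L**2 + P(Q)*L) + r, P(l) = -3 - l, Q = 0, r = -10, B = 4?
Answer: 289 - 24*sqrt(2) ≈ 255.06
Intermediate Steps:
f(N) = 4*sqrt(N)
t(L) = -10 + L**2 - 3*L (t(L) = (L**2 + (-3 - 1*0)*L) - 10 = (L**2 + (-3 + 0)*L) - 10 = (L**2 - 3*L) - 10 = -10 + L**2 - 3*L)
(t(f(2)) - 21)**2 = ((-10 + (4*sqrt(2))**2 - 12*sqrt(2)) - 21)**2 = ((-10 + 32 - 12*sqrt(2)) - 21)**2 = ((22 - 12*sqrt(2)) - 21)**2 = (1 - 12*sqrt(2))**2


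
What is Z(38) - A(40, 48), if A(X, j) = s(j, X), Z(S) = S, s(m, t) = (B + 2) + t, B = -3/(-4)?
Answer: -19/4 ≈ -4.7500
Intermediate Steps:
B = ¾ (B = -3*(-¼) = ¾ ≈ 0.75000)
s(m, t) = 11/4 + t (s(m, t) = (¾ + 2) + t = 11/4 + t)
A(X, j) = 11/4 + X
Z(38) - A(40, 48) = 38 - (11/4 + 40) = 38 - 1*171/4 = 38 - 171/4 = -19/4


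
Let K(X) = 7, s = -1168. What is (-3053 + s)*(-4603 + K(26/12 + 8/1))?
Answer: 19399716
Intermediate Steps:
(-3053 + s)*(-4603 + K(26/12 + 8/1)) = (-3053 - 1168)*(-4603 + 7) = -4221*(-4596) = 19399716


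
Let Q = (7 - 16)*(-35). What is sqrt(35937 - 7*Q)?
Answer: 6*sqrt(937) ≈ 183.66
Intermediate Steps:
Q = 315 (Q = -9*(-35) = 315)
sqrt(35937 - 7*Q) = sqrt(35937 - 7*315) = sqrt(35937 - 2205) = sqrt(33732) = 6*sqrt(937)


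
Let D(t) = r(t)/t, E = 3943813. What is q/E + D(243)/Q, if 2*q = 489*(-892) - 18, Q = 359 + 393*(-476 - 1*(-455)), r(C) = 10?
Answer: -209206886528/3782593868373 ≈ -0.055308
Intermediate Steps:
Q = -7894 (Q = 359 + 393*(-476 + 455) = 359 + 393*(-21) = 359 - 8253 = -7894)
q = -218103 (q = (489*(-892) - 18)/2 = (-436188 - 18)/2 = (1/2)*(-436206) = -218103)
D(t) = 10/t
q/E + D(243)/Q = -218103/3943813 + (10/243)/(-7894) = -218103*1/3943813 + (10*(1/243))*(-1/7894) = -218103/3943813 + (10/243)*(-1/7894) = -218103/3943813 - 5/959121 = -209206886528/3782593868373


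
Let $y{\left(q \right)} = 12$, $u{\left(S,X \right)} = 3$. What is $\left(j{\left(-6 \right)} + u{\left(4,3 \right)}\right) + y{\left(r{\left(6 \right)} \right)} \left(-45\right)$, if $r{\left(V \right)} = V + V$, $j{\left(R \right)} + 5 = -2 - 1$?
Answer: $-545$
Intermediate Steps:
$j{\left(R \right)} = -8$ ($j{\left(R \right)} = -5 - 3 = -8$)
$r{\left(V \right)} = 2 V$
$\left(j{\left(-6 \right)} + u{\left(4,3 \right)}\right) + y{\left(r{\left(6 \right)} \right)} \left(-45\right) = \left(-8 + 3\right) + 12 \left(-45\right) = -5 - 540 = -545$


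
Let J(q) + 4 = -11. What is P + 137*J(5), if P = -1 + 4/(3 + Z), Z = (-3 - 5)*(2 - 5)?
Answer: -55508/27 ≈ -2055.9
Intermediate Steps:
J(q) = -15 (J(q) = -4 - 11 = -15)
Z = 24 (Z = -8*(-3) = 24)
P = -23/27 (P = -1 + 4/(3 + 24) = -1 + 4/27 = -23/27 ≈ -0.85185)
P + 137*J(5) = -23/27 + 137*(-15) = -23/27 - 2055 = -55508/27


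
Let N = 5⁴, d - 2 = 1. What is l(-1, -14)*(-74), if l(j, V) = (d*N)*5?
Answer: -693750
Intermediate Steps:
d = 3 (d = 2 + 1 = 3)
N = 625
l(j, V) = 9375 (l(j, V) = (3*625)*5 = 1875*5 = 9375)
l(-1, -14)*(-74) = 9375*(-74) = -693750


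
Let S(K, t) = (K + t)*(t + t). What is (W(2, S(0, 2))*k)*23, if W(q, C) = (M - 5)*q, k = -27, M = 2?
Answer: 3726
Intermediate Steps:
S(K, t) = 2*t*(K + t) (S(K, t) = (K + t)*(2*t) = 2*t*(K + t))
W(q, C) = -3*q (W(q, C) = (2 - 5)*q = -3*q)
(W(2, S(0, 2))*k)*23 = (-3*2*(-27))*23 = -6*(-27)*23 = 162*23 = 3726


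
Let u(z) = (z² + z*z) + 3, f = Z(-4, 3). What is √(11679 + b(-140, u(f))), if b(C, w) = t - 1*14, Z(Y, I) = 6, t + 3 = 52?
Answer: √11714 ≈ 108.23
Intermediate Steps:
t = 49 (t = -3 + 52 = 49)
f = 6
u(z) = 3 + 2*z² (u(z) = (z² + z²) + 3 = 2*z² + 3 = 3 + 2*z²)
b(C, w) = 35 (b(C, w) = 49 - 1*14 = 49 - 14 = 35)
√(11679 + b(-140, u(f))) = √(11679 + 35) = √11714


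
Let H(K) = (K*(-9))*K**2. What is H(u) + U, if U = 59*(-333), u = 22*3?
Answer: -2607111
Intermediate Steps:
u = 66
H(K) = -9*K**3 (H(K) = (-9*K)*K**2 = -9*K**3)
U = -19647
H(u) + U = -9*66**3 - 19647 = -9*287496 - 19647 = -2587464 - 19647 = -2607111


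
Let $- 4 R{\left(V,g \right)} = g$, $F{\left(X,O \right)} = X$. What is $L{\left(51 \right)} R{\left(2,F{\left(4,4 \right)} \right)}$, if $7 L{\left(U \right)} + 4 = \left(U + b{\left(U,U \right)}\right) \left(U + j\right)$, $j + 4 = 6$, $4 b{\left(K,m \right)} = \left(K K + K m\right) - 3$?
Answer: $- \frac{286343}{28} \approx -10227.0$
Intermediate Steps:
$R{\left(V,g \right)} = - \frac{g}{4}$
$b{\left(K,m \right)} = - \frac{3}{4} + \frac{K^{2}}{4} + \frac{K m}{4}$ ($b{\left(K,m \right)} = \frac{\left(K K + K m\right) - 3}{4} = \frac{\left(K^{2} + K m\right) - 3}{4} = \frac{-3 + K^{2} + K m}{4} = - \frac{3}{4} + \frac{K^{2}}{4} + \frac{K m}{4}$)
$j = 2$ ($j = -4 + 6 = 2$)
$L{\left(U \right)} = - \frac{4}{7} + \frac{\left(2 + U\right) \left(- \frac{3}{4} + U + \frac{U^{2}}{2}\right)}{7}$ ($L{\left(U \right)} = - \frac{4}{7} + \frac{\left(U + \left(- \frac{3}{4} + \frac{U^{2}}{4} + \frac{U U}{4}\right)\right) \left(U + 2\right)}{7} = - \frac{4}{7} + \frac{\left(U + \left(- \frac{3}{4} + \frac{U^{2}}{4} + \frac{U^{2}}{4}\right)\right) \left(2 + U\right)}{7} = - \frac{4}{7} + \frac{\left(U + \left(- \frac{3}{4} + \frac{U^{2}}{2}\right)\right) \left(2 + U\right)}{7} = - \frac{4}{7} + \frac{\left(- \frac{3}{4} + U + \frac{U^{2}}{2}\right) \left(2 + U\right)}{7} = - \frac{4}{7} + \frac{\left(2 + U\right) \left(- \frac{3}{4} + U + \frac{U^{2}}{2}\right)}{7}$)
$L{\left(51 \right)} R{\left(2,F{\left(4,4 \right)} \right)} = \left(- \frac{11}{14} + \frac{51^{3}}{14} + \frac{2 \cdot 51^{2}}{7} + \frac{5}{28} \cdot 51\right) \left(\left(- \frac{1}{4}\right) 4\right) = \left(- \frac{11}{14} + \frac{1}{14} \cdot 132651 + \frac{2}{7} \cdot 2601 + \frac{255}{28}\right) \left(-1\right) = \left(- \frac{11}{14} + \frac{132651}{14} + \frac{5202}{7} + \frac{255}{28}\right) \left(-1\right) = \frac{286343}{28} \left(-1\right) = - \frac{286343}{28}$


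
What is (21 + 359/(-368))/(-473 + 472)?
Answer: -7369/368 ≈ -20.024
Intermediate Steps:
(21 + 359/(-368))/(-473 + 472) = (21 + 359*(-1/368))/(-1) = (21 - 359/368)*(-1) = (7369/368)*(-1) = -7369/368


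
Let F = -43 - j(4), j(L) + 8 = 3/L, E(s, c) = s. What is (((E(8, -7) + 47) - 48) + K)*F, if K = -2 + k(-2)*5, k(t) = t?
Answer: 715/4 ≈ 178.75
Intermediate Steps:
j(L) = -8 + 3/L
K = -12 (K = -2 - 2*5 = -2 - 10 = -12)
F = -143/4 (F = -43 - (-8 + 3/4) = -43 - (-8 + 3*(¼)) = -43 - (-8 + ¾) = -43 - 1*(-29/4) = -43 + 29/4 = -143/4 ≈ -35.750)
(((E(8, -7) + 47) - 48) + K)*F = (((8 + 47) - 48) - 12)*(-143/4) = ((55 - 48) - 12)*(-143/4) = (7 - 12)*(-143/4) = -5*(-143/4) = 715/4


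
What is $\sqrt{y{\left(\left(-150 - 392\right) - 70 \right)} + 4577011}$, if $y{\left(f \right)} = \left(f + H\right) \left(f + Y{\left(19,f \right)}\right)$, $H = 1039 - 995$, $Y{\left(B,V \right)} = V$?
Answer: $\sqrt{5272243} \approx 2296.1$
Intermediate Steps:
$H = 44$ ($H = 1039 - 995 = 44$)
$y{\left(f \right)} = 2 f \left(44 + f\right)$ ($y{\left(f \right)} = \left(f + 44\right) \left(f + f\right) = \left(44 + f\right) 2 f = 2 f \left(44 + f\right)$)
$\sqrt{y{\left(\left(-150 - 392\right) - 70 \right)} + 4577011} = \sqrt{2 \left(\left(-150 - 392\right) - 70\right) \left(44 - 612\right) + 4577011} = \sqrt{2 \left(-542 - 70\right) \left(44 - 612\right) + 4577011} = \sqrt{2 \left(-612\right) \left(44 - 612\right) + 4577011} = \sqrt{2 \left(-612\right) \left(-568\right) + 4577011} = \sqrt{695232 + 4577011} = \sqrt{5272243}$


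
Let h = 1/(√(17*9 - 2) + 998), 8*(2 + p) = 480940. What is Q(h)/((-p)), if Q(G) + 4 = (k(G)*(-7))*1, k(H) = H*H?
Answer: 7933799527042/119235871771727679 - 27944*√151/119235871771727679 ≈ 6.6539e-5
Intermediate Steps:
p = 120231/2 (p = -2 + (⅛)*480940 = -2 + 120235/2 = 120231/2 ≈ 60116.)
k(H) = H²
h = 1/(998 + √151) (h = 1/(√(153 - 2) + 998) = 1/(√151 + 998) = 1/(998 + √151) ≈ 0.00098982)
Q(G) = -4 - 7*G² (Q(G) = -4 + (G²*(-7))*1 = -4 - 7*G²*1 = -4 - 7*G²)
Q(h)/((-p)) = (-4 - 7*(998/995853 - √151/995853)²)/((-1*120231/2)) = (-4 - 7*(998/995853 - √151/995853)²)/(-120231/2) = (-4 - 7*(998/995853 - √151/995853)²)*(-2/120231) = 8/120231 + 14*(998/995853 - √151/995853)²/120231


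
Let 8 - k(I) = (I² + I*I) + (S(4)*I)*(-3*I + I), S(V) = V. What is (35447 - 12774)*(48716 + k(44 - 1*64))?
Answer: 1159134452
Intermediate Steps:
k(I) = 8 + 6*I² (k(I) = 8 - ((I² + I*I) + (4*I)*(-3*I + I)) = 8 - ((I² + I²) + (4*I)*(-2*I)) = 8 - (2*I² - 8*I²) = 8 - (-6)*I² = 8 + 6*I²)
(35447 - 12774)*(48716 + k(44 - 1*64)) = (35447 - 12774)*(48716 + (8 + 6*(44 - 1*64)²)) = 22673*(48716 + (8 + 6*(44 - 64)²)) = 22673*(48716 + (8 + 6*(-20)²)) = 22673*(48716 + (8 + 6*400)) = 22673*(48716 + (8 + 2400)) = 22673*(48716 + 2408) = 22673*51124 = 1159134452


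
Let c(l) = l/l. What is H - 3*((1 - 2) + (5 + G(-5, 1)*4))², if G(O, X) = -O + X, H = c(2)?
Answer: -2351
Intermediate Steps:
c(l) = 1
H = 1
G(O, X) = X - O
H - 3*((1 - 2) + (5 + G(-5, 1)*4))² = 1 - 3*((1 - 2) + (5 + (1 - 1*(-5))*4))² = 1 - 3*(-1 + (5 + (1 + 5)*4))² = 1 - 3*(-1 + (5 + 6*4))² = 1 - 3*(-1 + (5 + 24))² = 1 - 3*(-1 + 29)² = 1 - 3*28² = 1 - 3*784 = 1 - 2352 = -2351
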